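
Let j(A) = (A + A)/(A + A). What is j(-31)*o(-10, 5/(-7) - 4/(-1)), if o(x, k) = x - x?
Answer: 0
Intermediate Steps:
o(x, k) = 0
j(A) = 1 (j(A) = (2*A)/((2*A)) = (2*A)*(1/(2*A)) = 1)
j(-31)*o(-10, 5/(-7) - 4/(-1)) = 1*0 = 0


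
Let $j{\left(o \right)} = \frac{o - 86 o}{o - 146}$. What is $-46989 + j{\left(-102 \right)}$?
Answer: $- \frac{5830971}{124} \approx -47024.0$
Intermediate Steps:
$j{\left(o \right)} = - \frac{85 o}{-146 + o}$ ($j{\left(o \right)} = \frac{\left(-85\right) o}{-146 + o} = - \frac{85 o}{-146 + o}$)
$-46989 + j{\left(-102 \right)} = -46989 - - \frac{8670}{-146 - 102} = -46989 - - \frac{8670}{-248} = -46989 - \left(-8670\right) \left(- \frac{1}{248}\right) = -46989 - \frac{4335}{124} = - \frac{5830971}{124}$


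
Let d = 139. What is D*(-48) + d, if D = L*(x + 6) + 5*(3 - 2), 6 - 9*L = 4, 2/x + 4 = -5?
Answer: -4391/27 ≈ -162.63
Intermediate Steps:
x = -2/9 (x = 2/(-4 - 5) = 2/(-9) = 2*(-⅑) = -2/9 ≈ -0.22222)
L = 2/9 (L = ⅔ - ⅑*4 = ⅔ - 4/9 = 2/9 ≈ 0.22222)
D = 509/81 (D = 2*(-2/9 + 6)/9 + 5*(3 - 2) = (2/9)*(52/9) + 5*1 = 104/81 + 5 = 509/81 ≈ 6.2840)
D*(-48) + d = (509/81)*(-48) + 139 = -8144/27 + 139 = -4391/27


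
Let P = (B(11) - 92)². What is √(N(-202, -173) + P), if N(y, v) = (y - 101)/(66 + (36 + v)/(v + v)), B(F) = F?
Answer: √3460216577595/22973 ≈ 80.972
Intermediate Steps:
N(y, v) = (-101 + y)/(66 + (36 + v)/(2*v)) (N(y, v) = (-101 + y)/(66 + (36 + v)/((2*v))) = (-101 + y)/(66 + (36 + v)*(1/(2*v))) = (-101 + y)/(66 + (36 + v)/(2*v)))
P = 6561 (P = (11 - 92)² = (-81)² = 6561)
√(N(-202, -173) + P) = √(2*(-173)*(-101 - 202)/(36 + 133*(-173)) + 6561) = √(2*(-173)*(-303)/(36 - 23009) + 6561) = √(2*(-173)*(-303)/(-22973) + 6561) = √(2*(-173)*(-1/22973)*(-303) + 6561) = √(-104838/22973 + 6561) = √(150621015/22973) = √3460216577595/22973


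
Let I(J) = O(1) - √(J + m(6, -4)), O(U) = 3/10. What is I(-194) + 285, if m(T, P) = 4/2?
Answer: 2853/10 - 8*I*√3 ≈ 285.3 - 13.856*I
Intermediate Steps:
m(T, P) = 2 (m(T, P) = 4*(½) = 2)
O(U) = 3/10 (O(U) = 3*(⅒) = 3/10)
I(J) = 3/10 - √(2 + J) (I(J) = 3/10 - √(J + 2) = 3/10 - √(2 + J))
I(-194) + 285 = (3/10 - √(2 - 194)) + 285 = (3/10 - √(-192)) + 285 = (3/10 - 8*I*√3) + 285 = 2853/10 - 8*I*√3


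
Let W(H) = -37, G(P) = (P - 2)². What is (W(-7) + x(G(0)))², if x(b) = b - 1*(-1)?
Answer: 1024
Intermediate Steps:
G(P) = (-2 + P)²
x(b) = 1 + b (x(b) = b + 1 = 1 + b)
(W(-7) + x(G(0)))² = (-37 + (1 + (-2 + 0)²))² = (-37 + (1 + (-2)²))² = (-37 + (1 + 4))² = (-37 + 5)² = (-32)² = 1024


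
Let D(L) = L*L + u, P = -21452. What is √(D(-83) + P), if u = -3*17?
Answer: I*√14614 ≈ 120.89*I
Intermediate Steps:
u = -51
D(L) = -51 + L² (D(L) = L*L - 51 = L² - 51 = -51 + L²)
√(D(-83) + P) = √((-51 + (-83)²) - 21452) = √((-51 + 6889) - 21452) = √(6838 - 21452) = √(-14614) = I*√14614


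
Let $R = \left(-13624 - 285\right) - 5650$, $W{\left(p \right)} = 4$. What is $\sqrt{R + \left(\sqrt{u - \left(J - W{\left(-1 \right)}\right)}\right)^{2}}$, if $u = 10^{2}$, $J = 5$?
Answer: $2 i \sqrt{4865} \approx 139.5 i$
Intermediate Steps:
$u = 100$
$R = -19559$ ($R = -13909 - 5650 = -19559$)
$\sqrt{R + \left(\sqrt{u - \left(J - W{\left(-1 \right)}\right)}\right)^{2}} = \sqrt{-19559 + \left(\sqrt{100 + \left(4 - 5\right)}\right)^{2}} = \sqrt{-19559 + \left(\sqrt{100 - 1}\right)^{2}} = \sqrt{-19559 + \left(\sqrt{99}\right)^{2}} = \sqrt{-19559 + \left(3 \sqrt{11}\right)^{2}} = \sqrt{-19559 + 99} = \sqrt{-19460} = 2 i \sqrt{4865}$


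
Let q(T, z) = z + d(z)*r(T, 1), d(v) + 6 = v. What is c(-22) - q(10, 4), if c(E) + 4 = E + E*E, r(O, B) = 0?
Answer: 454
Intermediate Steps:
d(v) = -6 + v
q(T, z) = z (q(T, z) = z + (-6 + z)*0 = z + 0 = z)
c(E) = -4 + E + E**2 (c(E) = -4 + (E + E*E) = -4 + (E + E**2) = -4 + E + E**2)
c(-22) - q(10, 4) = (-4 - 22 + (-22)**2) - 1*4 = (-4 - 22 + 484) - 4 = 458 - 4 = 454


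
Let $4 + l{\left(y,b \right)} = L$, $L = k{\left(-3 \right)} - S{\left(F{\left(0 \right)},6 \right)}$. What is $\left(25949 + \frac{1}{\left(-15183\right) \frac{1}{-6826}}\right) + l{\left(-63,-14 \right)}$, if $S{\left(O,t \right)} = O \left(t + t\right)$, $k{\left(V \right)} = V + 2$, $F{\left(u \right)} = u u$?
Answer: $\frac{393914578}{15183} \approx 25944.0$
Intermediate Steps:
$F{\left(u \right)} = u^{2}$
$k{\left(V \right)} = 2 + V$
$S{\left(O,t \right)} = 2 O t$ ($S{\left(O,t \right)} = O 2 t = 2 O t$)
$L = -1$ ($L = \left(2 - 3\right) - 2 \cdot 0^{2} \cdot 6 = -1 - 2 \cdot 0 \cdot 6 = -1 - 0 = -1 + 0 = -1$)
$l{\left(y,b \right)} = -5$ ($l{\left(y,b \right)} = -4 - 1 = -5$)
$\left(25949 + \frac{1}{\left(-15183\right) \frac{1}{-6826}}\right) + l{\left(-63,-14 \right)} = \left(25949 + \frac{1}{\left(-15183\right) \frac{1}{-6826}}\right) - 5 = \left(25949 + \frac{1}{\left(-15183\right) \left(- \frac{1}{6826}\right)}\right) - 5 = \left(25949 + \frac{1}{\frac{15183}{6826}}\right) - 5 = \left(25949 + \frac{6826}{15183}\right) - 5 = \frac{393990493}{15183} - 5 = \frac{393914578}{15183}$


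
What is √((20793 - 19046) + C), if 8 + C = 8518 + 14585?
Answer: √24842 ≈ 157.61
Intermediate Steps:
C = 23095 (C = -8 + (8518 + 14585) = -8 + 23103 = 23095)
√((20793 - 19046) + C) = √((20793 - 19046) + 23095) = √(1747 + 23095) = √24842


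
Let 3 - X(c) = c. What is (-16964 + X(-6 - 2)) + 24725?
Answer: 7772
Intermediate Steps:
X(c) = 3 - c
(-16964 + X(-6 - 2)) + 24725 = (-16964 + (3 - (-6 - 2))) + 24725 = (-16964 + (3 - 1*(-8))) + 24725 = (-16964 + (3 + 8)) + 24725 = (-16964 + 11) + 24725 = -16953 + 24725 = 7772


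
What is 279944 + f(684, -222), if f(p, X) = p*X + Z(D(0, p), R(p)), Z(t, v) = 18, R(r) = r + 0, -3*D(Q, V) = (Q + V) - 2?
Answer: 128114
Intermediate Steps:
D(Q, V) = 2/3 - Q/3 - V/3 (D(Q, V) = -((Q + V) - 2)/3 = -(-2 + Q + V)/3 = 2/3 - Q/3 - V/3)
R(r) = r
f(p, X) = 18 + X*p (f(p, X) = p*X + 18 = X*p + 18 = 18 + X*p)
279944 + f(684, -222) = 279944 + (18 - 222*684) = 279944 + (18 - 151848) = 279944 - 151830 = 128114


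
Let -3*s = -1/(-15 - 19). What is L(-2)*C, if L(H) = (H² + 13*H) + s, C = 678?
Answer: -253685/17 ≈ -14923.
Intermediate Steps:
s = -1/102 (s = -(-1)/(3*(-15 - 19)) = -(-1)/(3*(-34)) = -(-1)*(-1)/(3*34) = -⅓*1/34 = -1/102 ≈ -0.0098039)
L(H) = -1/102 + H² + 13*H (L(H) = (H² + 13*H) - 1/102 = -1/102 + H² + 13*H)
L(-2)*C = (-1/102 + (-2)² + 13*(-2))*678 = (-1/102 + 4 - 26)*678 = -2245/102*678 = -253685/17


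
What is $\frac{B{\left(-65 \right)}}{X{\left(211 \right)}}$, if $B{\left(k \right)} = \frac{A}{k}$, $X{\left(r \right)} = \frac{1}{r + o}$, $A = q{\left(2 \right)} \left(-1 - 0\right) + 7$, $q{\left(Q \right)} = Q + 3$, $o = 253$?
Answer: $- \frac{928}{65} \approx -14.277$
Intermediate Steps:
$q{\left(Q \right)} = 3 + Q$
$A = 2$ ($A = \left(3 + 2\right) \left(-1 - 0\right) + 7 = 5 \left(-1 + 0\right) + 7 = 5 \left(-1\right) + 7 = -5 + 7 = 2$)
$X{\left(r \right)} = \frac{1}{253 + r}$ ($X{\left(r \right)} = \frac{1}{r + 253} = \frac{1}{253 + r}$)
$B{\left(k \right)} = \frac{2}{k}$
$\frac{B{\left(-65 \right)}}{X{\left(211 \right)}} = \frac{2 \frac{1}{-65}}{\frac{1}{253 + 211}} = \frac{2 \left(- \frac{1}{65}\right)}{\frac{1}{464}} = - \frac{2 \frac{1}{\frac{1}{464}}}{65} = \left(- \frac{2}{65}\right) 464 = - \frac{928}{65}$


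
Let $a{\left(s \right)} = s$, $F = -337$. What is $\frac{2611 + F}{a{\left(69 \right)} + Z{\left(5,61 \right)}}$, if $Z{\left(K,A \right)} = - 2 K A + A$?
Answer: $- \frac{379}{80} \approx -4.7375$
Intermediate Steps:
$Z{\left(K,A \right)} = A - 2 A K$ ($Z{\left(K,A \right)} = - 2 A K + A = A - 2 A K$)
$\frac{2611 + F}{a{\left(69 \right)} + Z{\left(5,61 \right)}} = \frac{2611 - 337}{69 + 61 \left(1 - 10\right)} = \frac{2274}{69 + 61 \left(1 - 10\right)} = \frac{2274}{69 + 61 \left(-9\right)} = \frac{2274}{69 - 549} = \frac{2274}{-480} = 2274 \left(- \frac{1}{480}\right) = - \frac{379}{80}$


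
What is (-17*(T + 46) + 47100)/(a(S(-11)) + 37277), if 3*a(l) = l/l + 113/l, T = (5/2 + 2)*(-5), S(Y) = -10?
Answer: 1401015/1118207 ≈ 1.2529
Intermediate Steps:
T = -45/2 (T = (5*(½) + 2)*(-5) = (5/2 + 2)*(-5) = (9/2)*(-5) = -45/2 ≈ -22.500)
a(l) = ⅓ + 113/(3*l) (a(l) = (l/l + 113/l)/3 = (1 + 113/l)/3 = ⅓ + 113/(3*l))
(-17*(T + 46) + 47100)/(a(S(-11)) + 37277) = (-17*(-45/2 + 46) + 47100)/((⅓)*(113 - 10)/(-10) + 37277) = (-17*47/2 + 47100)/((⅓)*(-⅒)*103 + 37277) = (-799/2 + 47100)/(-103/30 + 37277) = 93401/(2*(1118207/30)) = (93401/2)*(30/1118207) = 1401015/1118207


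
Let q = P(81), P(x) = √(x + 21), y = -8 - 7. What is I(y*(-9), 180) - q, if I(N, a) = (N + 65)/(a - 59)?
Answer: 200/121 - √102 ≈ -8.4466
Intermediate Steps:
y = -15
I(N, a) = (65 + N)/(-59 + a)
P(x) = √(21 + x)
q = √102 (q = √(21 + 81) = √102 ≈ 10.100)
I(y*(-9), 180) - q = (65 - 15*(-9))/(-59 + 180) - √102 = (65 + 135)/121 - √102 = (1/121)*200 - √102 = 200/121 - √102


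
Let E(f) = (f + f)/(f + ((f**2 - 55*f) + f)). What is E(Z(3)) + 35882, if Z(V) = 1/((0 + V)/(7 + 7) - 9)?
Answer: 234416860/6533 ≈ 35882.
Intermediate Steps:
Z(V) = 1/(-9 + V/14) (Z(V) = 1/(V/14 - 9) = 1/(-9 + V/14))
E(f) = 2*f/(f**2 - 53*f) (E(f) = (2*f)/(f + (f**2 - 54*f)) = (2*f)/(f**2 - 53*f) = 2*f/(f**2 - 53*f))
E(Z(3)) + 35882 = 2/(-53 + 14/(-126 + 3)) + 35882 = 2/(-53 + 14/(-123)) + 35882 = 2/(-53 + 14*(-1/123)) + 35882 = 2/(-53 - 14/123) + 35882 = 2/(-6533/123) + 35882 = 2*(-123/6533) + 35882 = -246/6533 + 35882 = 234416860/6533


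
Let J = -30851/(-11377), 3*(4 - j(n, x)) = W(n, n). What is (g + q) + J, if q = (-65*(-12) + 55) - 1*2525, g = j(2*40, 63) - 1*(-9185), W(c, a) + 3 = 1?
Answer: 256063676/34131 ≈ 7502.4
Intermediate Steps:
W(c, a) = -2 (W(c, a) = -3 + 1 = -2)
j(n, x) = 14/3 (j(n, x) = 4 - 1/3*(-2) = 4 + 2/3 = 14/3)
J = 30851/11377 (J = -30851*(-1/11377) = 30851/11377 ≈ 2.7117)
g = 27569/3 (g = 14/3 - 1*(-9185) = 14/3 + 9185 = 27569/3 ≈ 9189.7)
q = -1690 (q = (780 + 55) - 2525 = 835 - 2525 = -1690)
(g + q) + J = (27569/3 - 1690) + 30851/11377 = 22499/3 + 30851/11377 = 256063676/34131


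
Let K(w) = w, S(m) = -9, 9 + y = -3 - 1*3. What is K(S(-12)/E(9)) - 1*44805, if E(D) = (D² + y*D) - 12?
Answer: -985707/22 ≈ -44805.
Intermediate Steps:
y = -15 (y = -9 + (-3 - 1*3) = -9 + (-3 - 3) = -9 - 6 = -15)
E(D) = -12 + D² - 15*D (E(D) = (D² - 15*D) - 12 = -12 + D² - 15*D)
K(S(-12)/E(9)) - 1*44805 = -9/(-12 + 9² - 15*9) - 1*44805 = -9/(-12 + 81 - 135) - 44805 = -9/(-66) - 44805 = -9*(-1/66) - 44805 = 3/22 - 44805 = -985707/22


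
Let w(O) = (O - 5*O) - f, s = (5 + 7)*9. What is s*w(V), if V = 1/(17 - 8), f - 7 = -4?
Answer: -372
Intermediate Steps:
s = 108 (s = 12*9 = 108)
f = 3 (f = 7 - 4 = 3)
V = ⅑ (V = 1/9 = ⅑ ≈ 0.11111)
w(O) = -3 - 4*O (w(O) = (O - 5*O) - 1*3 = -4*O - 3 = -3 - 4*O)
s*w(V) = 108*(-3 - 4*⅑) = 108*(-3 - 4/9) = 108*(-31/9) = -372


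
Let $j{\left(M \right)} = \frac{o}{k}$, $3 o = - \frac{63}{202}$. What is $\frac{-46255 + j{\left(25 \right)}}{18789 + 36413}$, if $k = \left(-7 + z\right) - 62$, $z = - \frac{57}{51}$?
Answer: $- \frac{11137463563}{13291758368} \approx -0.83792$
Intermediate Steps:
$o = - \frac{21}{202}$ ($o = \frac{\left(-63\right) \frac{1}{202}}{3} = \frac{1}{3} \left(- \frac{63}{202}\right) = - \frac{21}{202} \approx -0.10396$)
$z = - \frac{19}{17}$ ($z = \left(-57\right) \frac{1}{51} = - \frac{19}{17} \approx -1.1176$)
$k = - \frac{1192}{17}$ ($k = \left(-7 - \frac{19}{17}\right) - 62 = - \frac{138}{17} - 62 = - \frac{1192}{17} \approx -70.118$)
$j{\left(M \right)} = \frac{357}{240784}$ ($j{\left(M \right)} = - \frac{21}{202 \left(- \frac{1192}{17}\right)} = \left(- \frac{21}{202}\right) \left(- \frac{17}{1192}\right) = \frac{357}{240784}$)
$\frac{-46255 + j{\left(25 \right)}}{18789 + 36413} = \frac{-46255 + \frac{357}{240784}}{18789 + 36413} = - \frac{11137463563}{240784 \cdot 55202} = \left(- \frac{11137463563}{240784}\right) \frac{1}{55202} = - \frac{11137463563}{13291758368}$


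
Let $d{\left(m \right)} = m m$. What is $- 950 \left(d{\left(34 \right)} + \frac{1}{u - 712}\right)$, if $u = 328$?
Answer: $- \frac{210853925}{192} \approx -1.0982 \cdot 10^{6}$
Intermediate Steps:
$d{\left(m \right)} = m^{2}$
$- 950 \left(d{\left(34 \right)} + \frac{1}{u - 712}\right) = - 950 \left(34^{2} + \frac{1}{328 - 712}\right) = - 950 \left(1156 + \frac{1}{-384}\right) = - 950 \left(1156 - \frac{1}{384}\right) = \left(-950\right) \frac{443903}{384} = - \frac{210853925}{192}$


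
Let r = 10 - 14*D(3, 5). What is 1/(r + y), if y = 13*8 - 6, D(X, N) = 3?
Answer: 1/66 ≈ 0.015152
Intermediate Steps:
y = 98 (y = 104 - 6 = 98)
r = -32 (r = 10 - 14*3 = 10 - 42 = -32)
1/(r + y) = 1/(-32 + 98) = 1/66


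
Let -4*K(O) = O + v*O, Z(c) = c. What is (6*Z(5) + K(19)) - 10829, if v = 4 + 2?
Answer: -43329/4 ≈ -10832.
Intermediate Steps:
v = 6
K(O) = -7*O/4 (K(O) = -(O + 6*O)/4 = -7*O/4)
(6*Z(5) + K(19)) - 10829 = (6*5 - 7/4*19) - 10829 = (30 - 133/4) - 10829 = -13/4 - 10829 = -43329/4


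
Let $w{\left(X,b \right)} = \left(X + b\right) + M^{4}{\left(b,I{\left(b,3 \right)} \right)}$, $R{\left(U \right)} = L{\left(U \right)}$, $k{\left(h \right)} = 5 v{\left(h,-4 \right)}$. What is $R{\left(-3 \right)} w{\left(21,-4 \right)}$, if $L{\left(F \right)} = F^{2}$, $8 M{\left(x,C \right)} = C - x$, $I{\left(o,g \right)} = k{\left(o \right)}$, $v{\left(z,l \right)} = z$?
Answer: $297$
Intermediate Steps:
$k{\left(h \right)} = 5 h$
$I{\left(o,g \right)} = 5 o$
$M{\left(x,C \right)} = - \frac{x}{8} + \frac{C}{8}$ ($M{\left(x,C \right)} = \frac{C - x}{8} = - \frac{x}{8} + \frac{C}{8}$)
$R{\left(U \right)} = U^{2}$
$w{\left(X,b \right)} = X + b + \frac{b^{4}}{16}$ ($w{\left(X,b \right)} = \left(X + b\right) + \left(- \frac{b}{8} + \frac{5 b}{8}\right)^{4} = \left(X + b\right) + \left(\frac{b}{2}\right)^{4} = \left(X + b\right) + \frac{b^{4}}{16} = X + b + \frac{b^{4}}{16}$)
$R{\left(-3 \right)} w{\left(21,-4 \right)} = \left(-3\right)^{2} \left(21 - 4 + \frac{\left(-4\right)^{4}}{16}\right) = 9 \left(21 - 4 + \frac{1}{16} \cdot 256\right) = 9 \left(21 - 4 + 16\right) = 9 \cdot 33 = 297$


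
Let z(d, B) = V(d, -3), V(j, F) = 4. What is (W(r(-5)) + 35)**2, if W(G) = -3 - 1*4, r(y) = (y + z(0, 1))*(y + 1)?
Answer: 784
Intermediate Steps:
z(d, B) = 4
r(y) = (1 + y)*(4 + y) (r(y) = (y + 4)*(y + 1) = (4 + y)*(1 + y) = (1 + y)*(4 + y))
W(G) = -7 (W(G) = -3 - 4 = -7)
(W(r(-5)) + 35)**2 = (-7 + 35)**2 = 28**2 = 784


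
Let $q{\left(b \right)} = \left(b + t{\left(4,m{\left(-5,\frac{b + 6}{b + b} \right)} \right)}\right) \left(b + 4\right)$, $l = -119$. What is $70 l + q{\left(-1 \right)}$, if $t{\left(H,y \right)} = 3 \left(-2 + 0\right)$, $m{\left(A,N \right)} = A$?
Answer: $-8351$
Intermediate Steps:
$t{\left(H,y \right)} = -6$ ($t{\left(H,y \right)} = 3 \left(-2\right) = -6$)
$q{\left(b \right)} = \left(-6 + b\right) \left(4 + b\right)$ ($q{\left(b \right)} = \left(b - 6\right) \left(b + 4\right) = \left(-6 + b\right) \left(4 + b\right)$)
$70 l + q{\left(-1 \right)} = 70 \left(-119\right) - \left(22 - 1\right) = -8330 + \left(-24 + 1 + 2\right) = -8330 - 21 = -8351$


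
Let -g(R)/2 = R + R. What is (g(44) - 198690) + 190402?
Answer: -8464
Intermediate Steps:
g(R) = -4*R (g(R) = -2*(R + R) = -4*R)
(g(44) - 198690) + 190402 = (-4*44 - 198690) + 190402 = (-176 - 198690) + 190402 = -198866 + 190402 = -8464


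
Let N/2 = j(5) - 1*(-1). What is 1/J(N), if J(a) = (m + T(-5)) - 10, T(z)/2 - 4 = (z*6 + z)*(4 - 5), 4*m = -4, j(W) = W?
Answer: 1/67 ≈ 0.014925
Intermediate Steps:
m = -1 (m = (¼)*(-4) = -1)
T(z) = 8 - 14*z (T(z) = 8 + 2*((z*6 + z)*(4 - 5)) = 8 + 2*((6*z + z)*(-1)) = 8 + 2*((7*z)*(-1)) = 8 + 2*(-7*z) = 8 - 14*z)
N = 12 (N = 2*(5 - 1*(-1)) = 2*(5 + 1) = 2*6 = 12)
J(a) = 67 (J(a) = (-1 + (8 - 14*(-5))) - 10 = (-1 + (8 + 70)) - 10 = (-1 + 78) - 10 = 77 - 10 = 67)
1/J(N) = 1/67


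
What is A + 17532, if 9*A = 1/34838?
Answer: 5497018345/313542 ≈ 17532.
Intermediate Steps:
A = 1/313542 (A = (⅑)/34838 = (⅑)*(1/34838) = 1/313542 ≈ 3.1894e-6)
A + 17532 = 1/313542 + 17532 = 5497018345/313542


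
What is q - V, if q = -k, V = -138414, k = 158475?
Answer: -20061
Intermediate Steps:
q = -158475 (q = -1*158475 = -158475)
q - V = -158475 - 1*(-138414) = -158475 + 138414 = -20061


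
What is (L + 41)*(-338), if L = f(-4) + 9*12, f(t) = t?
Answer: -49010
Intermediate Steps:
L = 104 (L = -4 + 9*12 = -4 + 108 = 104)
(L + 41)*(-338) = (104 + 41)*(-338) = 145*(-338) = -49010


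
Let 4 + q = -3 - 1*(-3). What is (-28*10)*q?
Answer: 1120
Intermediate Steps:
q = -4 (q = -4 + (-3 - 1*(-3)) = -4 + (-3 + 3) = -4 + 0 = -4)
(-28*10)*q = -28*10*(-4) = -280*(-4) = 1120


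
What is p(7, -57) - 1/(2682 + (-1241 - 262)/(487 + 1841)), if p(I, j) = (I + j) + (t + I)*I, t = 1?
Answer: 12483610/2080731 ≈ 5.9996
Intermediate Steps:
p(I, j) = I + j + I*(1 + I) (p(I, j) = (I + j) + (1 + I)*I = (I + j) + I*(1 + I) = I + j + I*(1 + I))
p(7, -57) - 1/(2682 + (-1241 - 262)/(487 + 1841)) = (-57 + 7**2 + 2*7) - 1/(2682 + (-1241 - 262)/(487 + 1841)) = (-57 + 49 + 14) - 1/(2682 - 1503/2328) = 6 - 1/(2682 - 1503*1/2328) = 6 - 1/(2682 - 501/776) = 6 - 1/2080731/776 = 6 - 1*776/2080731 = 6 - 776/2080731 = 12483610/2080731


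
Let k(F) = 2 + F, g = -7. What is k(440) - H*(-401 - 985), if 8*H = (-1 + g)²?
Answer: 11530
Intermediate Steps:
H = 8 (H = (-1 - 7)²/8 = (⅛)*(-8)² = (⅛)*64 = 8)
k(440) - H*(-401 - 985) = (2 + 440) - 8*(-401 - 985) = 442 - 8*(-1386) = 442 - 1*(-11088) = 442 + 11088 = 11530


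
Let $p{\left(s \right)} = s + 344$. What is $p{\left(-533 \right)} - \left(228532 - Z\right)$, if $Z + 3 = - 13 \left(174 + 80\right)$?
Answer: $-232026$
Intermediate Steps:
$p{\left(s \right)} = 344 + s$
$Z = -3305$ ($Z = -3 - 13 \left(174 + 80\right) = -3 - 3302 = -3305$)
$p{\left(-533 \right)} - \left(228532 - Z\right) = \left(344 - 533\right) - \left(228532 - -3305\right) = -189 - \left(228532 + 3305\right) = -189 - 231837 = -232026$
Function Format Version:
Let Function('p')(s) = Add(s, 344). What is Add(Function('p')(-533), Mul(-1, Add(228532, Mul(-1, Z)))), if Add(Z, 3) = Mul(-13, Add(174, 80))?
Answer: -232026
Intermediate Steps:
Function('p')(s) = Add(344, s)
Z = -3305 (Z = Add(-3, Mul(-13, Add(174, 80))) = Add(-3, Mul(-13, 254)) = Add(-3, -3302) = -3305)
Add(Function('p')(-533), Mul(-1, Add(228532, Mul(-1, Z)))) = Add(Add(344, -533), Mul(-1, Add(228532, Mul(-1, -3305)))) = Add(-189, Mul(-1, Add(228532, 3305))) = Add(-189, Mul(-1, 231837)) = Add(-189, -231837) = -232026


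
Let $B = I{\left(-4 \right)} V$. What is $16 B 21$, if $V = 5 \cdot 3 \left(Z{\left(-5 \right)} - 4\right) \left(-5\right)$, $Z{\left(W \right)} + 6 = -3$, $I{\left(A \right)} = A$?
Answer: $-1310400$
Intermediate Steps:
$Z{\left(W \right)} = -9$ ($Z{\left(W \right)} = -6 - 3 = -9$)
$V = 975$ ($V = 5 \cdot 3 \left(-9 - 4\right) \left(-5\right) = 15 \left(\left(-13\right) \left(-5\right)\right) = 15 \cdot 65 = 975$)
$B = -3900$ ($B = \left(-4\right) 975 = -3900$)
$16 B 21 = 16 \left(-3900\right) 21 = \left(-62400\right) 21 = -1310400$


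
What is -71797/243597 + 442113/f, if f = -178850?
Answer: -17219756273/6223903350 ≈ -2.7667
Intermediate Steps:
-71797/243597 + 442113/f = -71797/243597 + 442113/(-178850) = -71797*1/243597 + 442113*(-1/178850) = -71797/243597 - 63159/25550 = -17219756273/6223903350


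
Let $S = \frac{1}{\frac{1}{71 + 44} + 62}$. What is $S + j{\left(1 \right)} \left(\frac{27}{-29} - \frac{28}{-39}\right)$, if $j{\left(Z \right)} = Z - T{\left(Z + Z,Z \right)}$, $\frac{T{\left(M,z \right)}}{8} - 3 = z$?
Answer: $\frac{5933974}{896129} \approx 6.6218$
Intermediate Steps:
$T{\left(M,z \right)} = 24 + 8 z$
$S = \frac{115}{7131}$ ($S = \frac{1}{\frac{1}{115} + 62} = \frac{1}{\frac{7131}{115}} = \frac{115}{7131} \approx 0.016127$)
$j{\left(Z \right)} = -24 - 7 Z$ ($j{\left(Z \right)} = Z - \left(24 + 8 Z\right) = -24 - 7 Z$)
$S + j{\left(1 \right)} \left(\frac{27}{-29} - \frac{28}{-39}\right) = \frac{115}{7131} + \left(-24 - 7\right) \left(\frac{27}{-29} - \frac{28}{-39}\right) = \frac{115}{7131} + \left(-24 - 7\right) \left(27 \left(- \frac{1}{29}\right) - - \frac{28}{39}\right) = \frac{115}{7131} - 31 \left(- \frac{27}{29} + \frac{28}{39}\right) = \frac{115}{7131} - - \frac{7471}{1131} = \frac{115}{7131} + \frac{7471}{1131} = \frac{5933974}{896129}$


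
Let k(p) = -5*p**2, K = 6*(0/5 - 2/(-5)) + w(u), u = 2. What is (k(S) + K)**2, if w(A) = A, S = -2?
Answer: 6084/25 ≈ 243.36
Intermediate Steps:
K = 22/5 (K = 6*(0/5 - 2/(-5)) + 2 = 6*(0*(1/5) - 2*(-1/5)) + 2 = 6*(0 + 2/5) + 2 = 6*(2/5) + 2 = 12/5 + 2 = 22/5 ≈ 4.4000)
(k(S) + K)**2 = (-5*(-2)**2 + 22/5)**2 = (-5*4 + 22/5)**2 = (-20 + 22/5)**2 = (-78/5)**2 = 6084/25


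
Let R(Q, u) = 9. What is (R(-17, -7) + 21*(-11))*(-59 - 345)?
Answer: 89688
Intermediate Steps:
(R(-17, -7) + 21*(-11))*(-59 - 345) = (9 + 21*(-11))*(-59 - 345) = (9 - 231)*(-404) = -222*(-404) = 89688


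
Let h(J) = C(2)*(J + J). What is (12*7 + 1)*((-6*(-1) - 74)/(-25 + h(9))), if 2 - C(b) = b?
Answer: 1156/5 ≈ 231.20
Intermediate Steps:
C(b) = 2 - b
h(J) = 0 (h(J) = (2 - 1*2)*(J + J) = (2 - 2)*(2*J) = 0*(2*J) = 0)
(12*7 + 1)*((-6*(-1) - 74)/(-25 + h(9))) = (12*7 + 1)*((-6*(-1) - 74)/(-25 + 0)) = (84 + 1)*((6 - 74)/(-25)) = 85*(-68*(-1/25)) = 85*(68/25) = 1156/5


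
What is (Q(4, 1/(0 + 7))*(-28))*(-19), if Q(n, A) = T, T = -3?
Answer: -1596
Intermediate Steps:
Q(n, A) = -3
(Q(4, 1/(0 + 7))*(-28))*(-19) = -3*(-28)*(-19) = 84*(-19) = -1596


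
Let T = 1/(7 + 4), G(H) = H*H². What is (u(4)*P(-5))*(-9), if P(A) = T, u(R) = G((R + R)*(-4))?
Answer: 294912/11 ≈ 26810.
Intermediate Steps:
G(H) = H³
u(R) = -512*R³ (u(R) = ((R + R)*(-4))³ = ((2*R)*(-4))³ = (-8*R)³ = -512*R³)
T = 1/11 ≈ 0.090909
P(A) = 1/11
(u(4)*P(-5))*(-9) = (-512*4³*(1/11))*(-9) = (-512*64*(1/11))*(-9) = -32768*1/11*(-9) = -32768/11*(-9) = 294912/11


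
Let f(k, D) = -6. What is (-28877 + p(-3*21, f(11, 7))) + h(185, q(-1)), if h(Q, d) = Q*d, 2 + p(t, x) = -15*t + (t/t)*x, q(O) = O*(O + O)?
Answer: -27570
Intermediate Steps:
q(O) = 2*O² (q(O) = O*(2*O) = 2*O²)
p(t, x) = -2 + x - 15*t (p(t, x) = -2 + (-15*t + (t/t)*x) = -2 + (-15*t + 1*x) = -2 + (-15*t + x) = -2 + (x - 15*t) = -2 + x - 15*t)
(-28877 + p(-3*21, f(11, 7))) + h(185, q(-1)) = (-28877 + (-2 - 6 - (-45)*21)) + 185*(2*(-1)²) = (-28877 + (-2 - 6 - 15*(-63))) + 185*(2*1) = (-28877 + (-2 - 6 + 945)) + 185*2 = (-28877 + 937) + 370 = -27940 + 370 = -27570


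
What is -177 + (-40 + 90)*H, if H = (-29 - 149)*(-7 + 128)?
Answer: -1077077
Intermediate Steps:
H = -21538 (H = -178*121 = -21538)
-177 + (-40 + 90)*H = -177 + (-40 + 90)*(-21538) = -177 + 50*(-21538) = -177 - 1076900 = -1077077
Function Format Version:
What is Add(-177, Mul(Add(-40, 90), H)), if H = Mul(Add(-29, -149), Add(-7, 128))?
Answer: -1077077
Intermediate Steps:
H = -21538 (H = Mul(-178, 121) = -21538)
Add(-177, Mul(Add(-40, 90), H)) = Add(-177, Mul(Add(-40, 90), -21538)) = Add(-177, Mul(50, -21538)) = Add(-177, -1076900) = -1077077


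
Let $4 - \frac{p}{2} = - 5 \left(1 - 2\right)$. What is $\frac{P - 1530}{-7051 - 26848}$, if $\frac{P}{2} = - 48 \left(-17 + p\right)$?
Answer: $- \frac{294}{33899} \approx -0.0086728$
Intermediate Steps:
$p = -2$ ($p = 8 - 2 \left(- 5 \left(1 - 2\right)\right) = 8 - 2 \left(\left(-5\right) \left(-1\right)\right) = 8 - 10 = -2$)
$P = 1824$ ($P = 2 \left(- 48 \left(-17 - 2\right)\right) = 2 \left(\left(-48\right) \left(-19\right)\right) = 2 \cdot 912 = 1824$)
$\frac{P - 1530}{-7051 - 26848} = \frac{1824 - 1530}{-7051 - 26848} = \frac{294}{-33899} = 294 \left(- \frac{1}{33899}\right) = - \frac{294}{33899}$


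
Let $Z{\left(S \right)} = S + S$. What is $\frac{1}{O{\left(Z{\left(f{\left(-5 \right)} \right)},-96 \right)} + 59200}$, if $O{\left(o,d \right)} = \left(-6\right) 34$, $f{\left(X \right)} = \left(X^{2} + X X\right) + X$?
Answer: $\frac{1}{58996} \approx 1.695 \cdot 10^{-5}$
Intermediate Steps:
$f{\left(X \right)} = X + 2 X^{2}$ ($f{\left(X \right)} = \left(X^{2} + X^{2}\right) + X = 2 X^{2} + X = X + 2 X^{2}$)
$Z{\left(S \right)} = 2 S$
$O{\left(o,d \right)} = -204$
$\frac{1}{O{\left(Z{\left(f{\left(-5 \right)} \right)},-96 \right)} + 59200} = \frac{1}{-204 + 59200} = \frac{1}{58996}$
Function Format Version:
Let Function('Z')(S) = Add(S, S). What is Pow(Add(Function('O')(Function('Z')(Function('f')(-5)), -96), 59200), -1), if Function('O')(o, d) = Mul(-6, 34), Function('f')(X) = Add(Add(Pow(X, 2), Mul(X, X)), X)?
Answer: Rational(1, 58996) ≈ 1.6950e-5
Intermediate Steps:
Function('f')(X) = Add(X, Mul(2, Pow(X, 2))) (Function('f')(X) = Add(Add(Pow(X, 2), Pow(X, 2)), X) = Add(Mul(2, Pow(X, 2)), X) = Add(X, Mul(2, Pow(X, 2))))
Function('Z')(S) = Mul(2, S)
Function('O')(o, d) = -204
Pow(Add(Function('O')(Function('Z')(Function('f')(-5)), -96), 59200), -1) = Pow(Add(-204, 59200), -1) = Pow(58996, -1) = Rational(1, 58996)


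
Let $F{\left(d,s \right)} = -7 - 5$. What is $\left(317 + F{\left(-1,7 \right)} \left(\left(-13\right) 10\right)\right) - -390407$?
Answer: $392284$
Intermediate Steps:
$F{\left(d,s \right)} = -12$
$\left(317 + F{\left(-1,7 \right)} \left(\left(-13\right) 10\right)\right) - -390407 = \left(317 - 12 \left(\left(-13\right) 10\right)\right) - -390407 = \left(317 - -1560\right) + 390407 = \left(317 + 1560\right) + 390407 = 1877 + 390407 = 392284$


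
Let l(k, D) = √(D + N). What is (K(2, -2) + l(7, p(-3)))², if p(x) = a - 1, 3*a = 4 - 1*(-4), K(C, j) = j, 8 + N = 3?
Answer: (6 - I*√30)²/9 ≈ 0.66667 - 7.303*I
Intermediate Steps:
N = -5 (N = -8 + 3 = -5)
a = 8/3 (a = (4 - 1*(-4))/3 = (4 + 4)/3 = (⅓)*8 = 8/3 ≈ 2.6667)
p(x) = 5/3 (p(x) = 8/3 - 1 = 5/3)
l(k, D) = √(-5 + D) (l(k, D) = √(D - 5) = √(-5 + D))
(K(2, -2) + l(7, p(-3)))² = (-2 + √(-5 + 5/3))² = (-2 + √(-10/3))² = (-2 + I*√30/3)²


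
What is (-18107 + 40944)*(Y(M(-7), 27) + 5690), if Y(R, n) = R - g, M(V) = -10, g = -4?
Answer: 129805508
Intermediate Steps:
Y(R, n) = 4 + R (Y(R, n) = R - 1*(-4) = R + 4 = 4 + R)
(-18107 + 40944)*(Y(M(-7), 27) + 5690) = (-18107 + 40944)*((4 - 10) + 5690) = 22837*(-6 + 5690) = 22837*5684 = 129805508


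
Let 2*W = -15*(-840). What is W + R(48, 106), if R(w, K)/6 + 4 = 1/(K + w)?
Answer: 483255/77 ≈ 6276.0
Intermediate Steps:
R(w, K) = -24 + 6/(K + w)
W = 6300 (W = (-15*(-840))/2 = (½)*12600 = 6300)
W + R(48, 106) = 6300 + 6*(1 - 4*106 - 4*48)/(106 + 48) = 6300 + 6*(1 - 424 - 192)/154 = 6300 + 6*(1/154)*(-615) = 6300 - 1845/77 = 483255/77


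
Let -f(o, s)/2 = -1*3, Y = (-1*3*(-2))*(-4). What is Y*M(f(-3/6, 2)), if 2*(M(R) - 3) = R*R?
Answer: -504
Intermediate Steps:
Y = -24 (Y = -3*(-2)*(-4) = 6*(-4) = -24)
f(o, s) = 6 (f(o, s) = -(-2)*3 = -2*(-3) = 6)
M(R) = 3 + R²/2 (M(R) = 3 + (R*R)/2 = 3 + R²/2)
Y*M(f(-3/6, 2)) = -24*(3 + (½)*6²) = -24*(3 + (½)*36) = -24*(3 + 18) = -24*21 = -504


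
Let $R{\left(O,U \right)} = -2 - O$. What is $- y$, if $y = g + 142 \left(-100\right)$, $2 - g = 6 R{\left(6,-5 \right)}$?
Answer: $14150$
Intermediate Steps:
$g = 50$ ($g = 2 - 6 \left(-2 - 6\right) = 2 - 6 \left(-8\right) = 2 - -48 = 2 + 48 = 50$)
$y = -14150$ ($y = 50 + 142 \left(-100\right) = 50 - 14200 = -14150$)
$- y = \left(-1\right) \left(-14150\right) = 14150$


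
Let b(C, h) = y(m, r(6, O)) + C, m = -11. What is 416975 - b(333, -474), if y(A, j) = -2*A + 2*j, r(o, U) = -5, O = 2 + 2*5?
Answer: 416630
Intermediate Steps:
O = 12 (O = 2 + 10 = 12)
b(C, h) = 12 + C (b(C, h) = (-2*(-11) + 2*(-5)) + C = (22 - 10) + C = 12 + C)
416975 - b(333, -474) = 416975 - (12 + 333) = 416975 - 1*345 = 416975 - 345 = 416630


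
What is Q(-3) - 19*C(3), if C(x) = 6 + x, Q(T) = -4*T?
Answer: -159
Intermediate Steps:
Q(-3) - 19*C(3) = -4*(-3) - 19*(6 + 3) = 12 - 19*9 = 12 - 171 = -159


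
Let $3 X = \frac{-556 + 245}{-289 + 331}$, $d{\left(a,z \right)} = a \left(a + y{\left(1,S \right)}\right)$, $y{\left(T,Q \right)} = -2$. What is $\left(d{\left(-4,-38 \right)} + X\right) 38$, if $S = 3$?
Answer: $\frac{51547}{63} \approx 818.21$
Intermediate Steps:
$d{\left(a,z \right)} = a \left(-2 + a\right)$ ($d{\left(a,z \right)} = a \left(a - 2\right) = a \left(-2 + a\right)$)
$X = - \frac{311}{126}$ ($X = \frac{\left(-556 + 245\right) \frac{1}{-289 + 331}}{3} = \frac{\left(-311\right) \frac{1}{42}}{3} = \frac{1}{3} \left(- \frac{311}{42}\right) = - \frac{311}{126} \approx -2.4683$)
$\left(d{\left(-4,-38 \right)} + X\right) 38 = \left(- 4 \left(-2 - 4\right) - \frac{311}{126}\right) 38 = \left(\left(-4\right) \left(-6\right) - \frac{311}{126}\right) 38 = \left(24 - \frac{311}{126}\right) 38 = \frac{2713}{126} \cdot 38 = \frac{51547}{63}$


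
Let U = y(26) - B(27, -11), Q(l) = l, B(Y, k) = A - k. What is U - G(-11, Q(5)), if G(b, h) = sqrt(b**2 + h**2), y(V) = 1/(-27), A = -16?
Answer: 134/27 - sqrt(146) ≈ -7.1201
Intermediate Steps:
B(Y, k) = -16 - k
y(V) = -1/27 (y(V) = 1*(-1/27) = -1/27)
U = 134/27 (U = -1/27 - (-16 - 1*(-11)) = -1/27 - (-16 + 11) = -1/27 - 1*(-5) = -1/27 + 5 = 134/27 ≈ 4.9630)
U - G(-11, Q(5)) = 134/27 - sqrt((-11)**2 + 5**2) = 134/27 - sqrt(121 + 25) = 134/27 - sqrt(146)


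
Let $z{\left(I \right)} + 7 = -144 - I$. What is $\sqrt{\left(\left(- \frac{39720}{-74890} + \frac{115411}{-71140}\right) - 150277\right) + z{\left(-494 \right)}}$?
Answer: $\frac{i \sqrt{10639437845748811995235}}{266383730} \approx 387.21 i$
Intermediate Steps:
$z{\left(I \right)} = -151 - I$ ($z{\left(I \right)} = -7 - \left(144 + I\right) = -151 - I$)
$\sqrt{\left(\left(- \frac{39720}{-74890} + \frac{115411}{-71140}\right) - 150277\right) + z{\left(-494 \right)}} = \sqrt{\left(\left(- \frac{39720}{-74890} + \frac{115411}{-71140}\right) - 150277\right) - -343} = \sqrt{\left(\left(\left(-39720\right) \left(- \frac{1}{74890}\right) + 115411 \left(- \frac{1}{71140}\right)\right) - 150277\right) + \left(-151 + 494\right)} = \sqrt{\left(\left(\frac{3972}{7489} - \frac{115411}{71140}\right) - 150277\right) + 343} = \sqrt{\left(- \frac{581744899}{532767460} - 150277\right) + 343} = \sqrt{- \frac{80063277331319}{532767460} + 343} = \sqrt{- \frac{79880538092539}{532767460}} = \frac{i \sqrt{10639437845748811995235}}{266383730}$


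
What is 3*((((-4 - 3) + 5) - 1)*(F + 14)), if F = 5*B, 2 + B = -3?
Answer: 99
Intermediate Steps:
B = -5 (B = -2 - 3 = -5)
F = -25 (F = 5*(-5) = -25)
3*((((-4 - 3) + 5) - 1)*(F + 14)) = 3*((((-4 - 3) + 5) - 1)*(-25 + 14)) = 3*(((-7 + 5) - 1)*(-11)) = 3*((-2 - 1)*(-11)) = 3*(-3*(-11)) = 3*33 = 99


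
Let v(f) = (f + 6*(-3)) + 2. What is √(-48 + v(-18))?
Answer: I*√82 ≈ 9.0554*I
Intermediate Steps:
v(f) = -16 + f (v(f) = (f - 18) + 2 = (-18 + f) + 2 = -16 + f)
√(-48 + v(-18)) = √(-48 + (-16 - 18)) = √(-48 - 34) = √(-82) = I*√82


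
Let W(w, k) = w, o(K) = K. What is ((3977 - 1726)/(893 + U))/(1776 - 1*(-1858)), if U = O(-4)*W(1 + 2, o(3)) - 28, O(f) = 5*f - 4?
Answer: 2251/2881762 ≈ 0.00078112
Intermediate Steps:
O(f) = -4 + 5*f
U = -100 (U = (-4 + 5*(-4))*(1 + 2) - 28 = (-4 - 20)*3 - 28 = -24*3 - 28 = -72 - 28 = -100)
((3977 - 1726)/(893 + U))/(1776 - 1*(-1858)) = ((3977 - 1726)/(893 - 100))/(1776 - 1*(-1858)) = (2251/793)/(1776 + 1858) = (2251*(1/793))/3634 = (2251/793)*(1/3634) = 2251/2881762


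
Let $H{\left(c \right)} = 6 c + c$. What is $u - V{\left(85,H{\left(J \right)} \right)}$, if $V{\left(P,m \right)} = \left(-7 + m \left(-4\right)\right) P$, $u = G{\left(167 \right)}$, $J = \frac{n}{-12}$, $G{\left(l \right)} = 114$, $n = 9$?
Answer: $-1076$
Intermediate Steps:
$J = - \frac{3}{4}$ ($J = \frac{9}{-12} = 9 \left(- \frac{1}{12}\right) = - \frac{3}{4} \approx -0.75$)
$u = 114$
$H{\left(c \right)} = 7 c$
$V{\left(P,m \right)} = P \left(-7 - 4 m\right)$ ($V{\left(P,m \right)} = \left(-7 - 4 m\right) P = P \left(-7 - 4 m\right)$)
$u - V{\left(85,H{\left(J \right)} \right)} = 114 - \left(-1\right) 85 \left(7 + 4 \cdot 7 \left(- \frac{3}{4}\right)\right) = 114 - \left(-1\right) 85 \left(7 + 4 \left(- \frac{21}{4}\right)\right) = 114 - \left(-1\right) 85 \left(7 - 21\right) = 114 - \left(-1\right) 85 \left(-14\right) = 114 - 1190 = -1076$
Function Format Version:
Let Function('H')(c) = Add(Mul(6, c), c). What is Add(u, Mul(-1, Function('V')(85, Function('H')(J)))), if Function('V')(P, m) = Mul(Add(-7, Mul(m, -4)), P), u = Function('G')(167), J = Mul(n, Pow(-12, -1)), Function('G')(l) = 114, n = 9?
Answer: -1076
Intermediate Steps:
J = Rational(-3, 4) (J = Mul(9, Pow(-12, -1)) = Mul(9, Rational(-1, 12)) = Rational(-3, 4) ≈ -0.75000)
u = 114
Function('H')(c) = Mul(7, c)
Function('V')(P, m) = Mul(P, Add(-7, Mul(-4, m))) (Function('V')(P, m) = Mul(Add(-7, Mul(-4, m)), P) = Mul(P, Add(-7, Mul(-4, m))))
Add(u, Mul(-1, Function('V')(85, Function('H')(J)))) = Add(114, Mul(-1, Mul(-1, 85, Add(7, Mul(4, Mul(7, Rational(-3, 4))))))) = Add(114, Mul(-1, Mul(-1, 85, Add(7, Mul(4, Rational(-21, 4)))))) = Add(114, Mul(-1, Mul(-1, 85, Add(7, -21)))) = Add(114, Mul(-1, Mul(-1, 85, -14))) = Add(114, Mul(-1, 1190)) = Add(114, -1190) = -1076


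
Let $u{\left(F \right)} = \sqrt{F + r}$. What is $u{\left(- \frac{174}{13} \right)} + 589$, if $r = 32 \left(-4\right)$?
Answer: $589 + \frac{i \sqrt{23894}}{13} \approx 589.0 + 11.891 i$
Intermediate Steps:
$r = -128$
$u{\left(F \right)} = \sqrt{-128 + F}$ ($u{\left(F \right)} = \sqrt{F - 128} = \sqrt{-128 + F}$)
$u{\left(- \frac{174}{13} \right)} + 589 = \sqrt{-128 - \frac{174}{13}} + 589 = \sqrt{- \frac{1838}{13}} + 589 = \frac{i \sqrt{23894}}{13} + 589 = 589 + \frac{i \sqrt{23894}}{13}$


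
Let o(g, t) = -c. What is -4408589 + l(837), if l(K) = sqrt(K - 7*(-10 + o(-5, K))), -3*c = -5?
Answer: -4408589 + 2*sqrt(2067)/3 ≈ -4.4086e+6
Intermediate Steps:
c = 5/3 (c = -1/3*(-5) = 5/3 ≈ 1.6667)
o(g, t) = -5/3 (o(g, t) = -1*5/3 = -5/3)
l(K) = sqrt(245/3 + K) (l(K) = sqrt(K - 7*(-10 - 5/3)) = sqrt(K - 7*(-35/3)) = sqrt(K + 245/3) = sqrt(245/3 + K))
-4408589 + l(837) = -4408589 + sqrt(735 + 9*837)/3 = -4408589 + sqrt(735 + 7533)/3 = -4408589 + sqrt(8268)/3 = -4408589 + (2*sqrt(2067))/3 = -4408589 + 2*sqrt(2067)/3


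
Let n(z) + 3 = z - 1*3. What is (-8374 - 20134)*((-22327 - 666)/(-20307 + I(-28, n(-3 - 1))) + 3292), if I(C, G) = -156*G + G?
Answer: -1760968722796/18757 ≈ -9.3883e+7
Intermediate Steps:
n(z) = -6 + z (n(z) = -3 + (z - 1*3) = -3 + (z - 3) = -3 + (-3 + z) = -6 + z)
I(C, G) = -155*G
(-8374 - 20134)*((-22327 - 666)/(-20307 + I(-28, n(-3 - 1))) + 3292) = (-8374 - 20134)*((-22327 - 666)/(-20307 - 155*(-6 + (-3 - 1))) + 3292) = -28508*(-22993/(-20307 - 155*(-6 - 4)) + 3292) = -28508*(-22993/(-20307 - 155*(-10)) + 3292) = -28508*(-22993/(-20307 + 1550) + 3292) = -28508*(-22993/(-18757) + 3292) = -28508*(-22993*(-1/18757) + 3292) = -28508*(22993/18757 + 3292) = -28508*61771037/18757 = -1760968722796/18757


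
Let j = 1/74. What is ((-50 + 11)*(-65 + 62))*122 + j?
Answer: 1056277/74 ≈ 14274.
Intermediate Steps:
j = 1/74 ≈ 0.013514
((-50 + 11)*(-65 + 62))*122 + j = ((-50 + 11)*(-65 + 62))*122 + 1/74 = -39*(-3)*122 + 1/74 = 117*122 + 1/74 = 14274 + 1/74 = 1056277/74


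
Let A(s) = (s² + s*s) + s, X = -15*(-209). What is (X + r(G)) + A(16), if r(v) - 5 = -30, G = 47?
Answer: 3638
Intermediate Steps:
X = 3135
r(v) = -25 (r(v) = 5 - 30 = -25)
A(s) = s + 2*s² (A(s) = (s² + s²) + s = 2*s² + s = s + 2*s²)
(X + r(G)) + A(16) = (3135 - 25) + 16*(1 + 2*16) = 3110 + 16*(1 + 32) = 3110 + 16*33 = 3110 + 528 = 3638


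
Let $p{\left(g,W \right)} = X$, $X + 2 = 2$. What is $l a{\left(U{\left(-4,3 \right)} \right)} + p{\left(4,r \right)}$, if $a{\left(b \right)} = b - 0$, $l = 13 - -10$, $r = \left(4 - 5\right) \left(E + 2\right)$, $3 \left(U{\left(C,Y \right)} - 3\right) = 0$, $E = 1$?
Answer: $69$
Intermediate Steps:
$X = 0$ ($X = -2 + 2 = 0$)
$U{\left(C,Y \right)} = 3$ ($U{\left(C,Y \right)} = 3 + \frac{1}{3} \cdot 0 = 3 + 0 = 3$)
$r = -3$ ($r = \left(4 - 5\right) \left(1 + 2\right) = \left(-1\right) 3 = -3$)
$p{\left(g,W \right)} = 0$
$l = 23$ ($l = 13 + 10 = 23$)
$a{\left(b \right)} = b$ ($a{\left(b \right)} = b + 0 = b$)
$l a{\left(U{\left(-4,3 \right)} \right)} + p{\left(4,r \right)} = 23 \cdot 3 + 0 = 69 + 0 = 69$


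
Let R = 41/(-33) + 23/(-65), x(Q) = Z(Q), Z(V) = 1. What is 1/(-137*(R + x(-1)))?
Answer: 2145/175223 ≈ 0.012242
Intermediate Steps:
x(Q) = 1
R = -3424/2145 (R = 41*(-1/33) + 23*(-1/65) = -41/33 - 23/65 = -3424/2145 ≈ -1.5963)
1/(-137*(R + x(-1))) = 1/(-137*(-3424/2145 + 1)) = 1/(-137*(-1279/2145)) = 1/(175223/2145) = 2145/175223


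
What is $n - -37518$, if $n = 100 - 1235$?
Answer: $36383$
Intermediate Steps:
$n = -1135$ ($n = 100 - 1235 = -1135$)
$n - -37518 = -1135 - -37518 = -1135 + 37518 = 36383$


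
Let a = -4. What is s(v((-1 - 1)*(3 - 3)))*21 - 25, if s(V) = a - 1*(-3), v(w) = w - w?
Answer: -46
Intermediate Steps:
v(w) = 0
s(V) = -1 (s(V) = -4 - 1*(-3) = -4 + 3 = -1)
s(v((-1 - 1)*(3 - 3)))*21 - 25 = -1*21 - 25 = -21 - 25 = -46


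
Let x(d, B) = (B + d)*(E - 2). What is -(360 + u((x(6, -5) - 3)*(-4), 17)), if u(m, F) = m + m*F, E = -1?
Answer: -792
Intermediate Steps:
x(d, B) = -3*B - 3*d (x(d, B) = (B + d)*(-1 - 2) = (B + d)*(-3) = -3*B - 3*d)
u(m, F) = m + F*m
-(360 + u((x(6, -5) - 3)*(-4), 17)) = -(360 + (((-3*(-5) - 3*6) - 3)*(-4))*(1 + 17)) = -(360 + (((15 - 18) - 3)*(-4))*18) = -(360 + ((-3 - 3)*(-4))*18) = -(360 - 6*(-4)*18) = -(360 + 24*18) = -(360 + 432) = -1*792 = -792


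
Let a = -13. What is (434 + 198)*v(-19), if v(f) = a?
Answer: -8216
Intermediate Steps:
v(f) = -13
(434 + 198)*v(-19) = (434 + 198)*(-13) = 632*(-13) = -8216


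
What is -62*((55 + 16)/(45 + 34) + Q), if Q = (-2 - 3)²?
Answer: -126852/79 ≈ -1605.7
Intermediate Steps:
Q = 25 (Q = (-5)² = 25)
-62*((55 + 16)/(45 + 34) + Q) = -62*((55 + 16)/(45 + 34) + 25) = -62*(71/79 + 25) = -62*2046/79 = -126852/79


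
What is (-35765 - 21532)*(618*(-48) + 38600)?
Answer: -512005992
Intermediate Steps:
(-35765 - 21532)*(618*(-48) + 38600) = -57297*(-29664 + 38600) = -57297*8936 = -512005992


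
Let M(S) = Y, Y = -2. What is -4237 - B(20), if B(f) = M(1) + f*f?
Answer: -4635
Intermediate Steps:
M(S) = -2
B(f) = -2 + f² (B(f) = -2 + f*f = -2 + f²)
-4237 - B(20) = -4237 - (-2 + 20²) = -4237 - (-2 + 400) = -4237 - 1*398 = -4237 - 398 = -4635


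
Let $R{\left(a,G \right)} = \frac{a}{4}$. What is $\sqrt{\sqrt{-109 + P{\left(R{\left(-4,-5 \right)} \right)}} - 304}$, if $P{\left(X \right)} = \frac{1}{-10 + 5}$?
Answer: $\frac{\sqrt{-7600 + 5 i \sqrt{2730}}}{5} \approx 0.29963 + 17.438 i$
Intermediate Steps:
$R{\left(a,G \right)} = \frac{a}{4}$ ($R{\left(a,G \right)} = a \frac{1}{4} = \frac{a}{4}$)
$P{\left(X \right)} = - \frac{1}{5}$ ($P{\left(X \right)} = \frac{1}{-5} = - \frac{1}{5}$)
$\sqrt{\sqrt{-109 + P{\left(R{\left(-4,-5 \right)} \right)}} - 304} = \sqrt{\sqrt{-109 - \frac{1}{5}} - 304} = \sqrt{\sqrt{- \frac{546}{5}} - 304} = \sqrt{\frac{i \sqrt{2730}}{5} - 304} = \sqrt{-304 + \frac{i \sqrt{2730}}{5}}$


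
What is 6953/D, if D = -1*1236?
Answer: -6953/1236 ≈ -5.6254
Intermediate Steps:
D = -1236
6953/D = 6953/(-1236) = 6953*(-1/1236) = -6953/1236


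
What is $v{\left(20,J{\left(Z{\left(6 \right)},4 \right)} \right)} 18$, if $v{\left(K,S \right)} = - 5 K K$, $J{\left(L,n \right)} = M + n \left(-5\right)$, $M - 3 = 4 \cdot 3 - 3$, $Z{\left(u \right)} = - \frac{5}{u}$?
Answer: $-36000$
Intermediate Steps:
$M = 12$ ($M = 3 + \left(4 \cdot 3 - 3\right) = 3 + \left(12 - 3\right) = 3 + 9 = 12$)
$J{\left(L,n \right)} = 12 - 5 n$ ($J{\left(L,n \right)} = 12 + n \left(-5\right) = 12 - 5 n$)
$v{\left(K,S \right)} = - 5 K^{2}$
$v{\left(20,J{\left(Z{\left(6 \right)},4 \right)} \right)} 18 = - 5 \cdot 20^{2} \cdot 18 = \left(-5\right) 400 \cdot 18 = \left(-2000\right) 18 = -36000$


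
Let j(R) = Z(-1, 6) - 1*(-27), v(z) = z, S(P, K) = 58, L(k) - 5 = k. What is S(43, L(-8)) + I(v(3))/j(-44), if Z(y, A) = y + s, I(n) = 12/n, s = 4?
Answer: 872/15 ≈ 58.133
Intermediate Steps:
L(k) = 5 + k
Z(y, A) = 4 + y (Z(y, A) = y + 4 = 4 + y)
j(R) = 30 (j(R) = (4 - 1) - 1*(-27) = 3 + 27 = 30)
S(43, L(-8)) + I(v(3))/j(-44) = 58 + (12/3)/30 = 58 + (12*(⅓))*(1/30) = 58 + 4*(1/30) = 58 + 2/15 = 872/15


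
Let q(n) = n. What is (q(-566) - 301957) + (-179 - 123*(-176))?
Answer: -281054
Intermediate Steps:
(q(-566) - 301957) + (-179 - 123*(-176)) = (-566 - 301957) + (-179 - 123*(-176)) = -302523 + (-179 + 21648) = -302523 + 21469 = -281054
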